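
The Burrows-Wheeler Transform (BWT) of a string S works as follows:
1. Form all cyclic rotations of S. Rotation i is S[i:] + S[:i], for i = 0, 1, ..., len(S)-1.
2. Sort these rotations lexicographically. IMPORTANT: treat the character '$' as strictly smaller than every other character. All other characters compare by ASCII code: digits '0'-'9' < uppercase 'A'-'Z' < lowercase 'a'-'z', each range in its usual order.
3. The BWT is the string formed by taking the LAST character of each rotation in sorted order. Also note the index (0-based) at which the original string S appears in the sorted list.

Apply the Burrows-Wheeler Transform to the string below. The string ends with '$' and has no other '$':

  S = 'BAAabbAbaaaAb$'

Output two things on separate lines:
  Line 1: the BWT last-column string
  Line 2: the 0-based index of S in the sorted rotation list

All 14 rotations (rotation i = S[i:]+S[:i]):
  rot[0] = BAAabbAbaaaAb$
  rot[1] = AAabbAbaaaAb$B
  rot[2] = AabbAbaaaAb$BA
  rot[3] = abbAbaaaAb$BAA
  rot[4] = bbAbaaaAb$BAAa
  rot[5] = bAbaaaAb$BAAab
  rot[6] = AbaaaAb$BAAabb
  rot[7] = baaaAb$BAAabbA
  rot[8] = aaaAb$BAAabbAb
  rot[9] = aaAb$BAAabbAba
  rot[10] = aAb$BAAabbAbaa
  rot[11] = Ab$BAAabbAbaaa
  rot[12] = b$BAAabbAbaaaA
  rot[13] = $BAAabbAbaaaAb
Sorted (with $ < everything):
  sorted[0] = $BAAabbAbaaaAb  (last char: 'b')
  sorted[1] = AAabbAbaaaAb$B  (last char: 'B')
  sorted[2] = AabbAbaaaAb$BA  (last char: 'A')
  sorted[3] = Ab$BAAabbAbaaa  (last char: 'a')
  sorted[4] = AbaaaAb$BAAabb  (last char: 'b')
  sorted[5] = BAAabbAbaaaAb$  (last char: '$')
  sorted[6] = aAb$BAAabbAbaa  (last char: 'a')
  sorted[7] = aaAb$BAAabbAba  (last char: 'a')
  sorted[8] = aaaAb$BAAabbAb  (last char: 'b')
  sorted[9] = abbAbaaaAb$BAA  (last char: 'A')
  sorted[10] = b$BAAabbAbaaaA  (last char: 'A')
  sorted[11] = bAbaaaAb$BAAab  (last char: 'b')
  sorted[12] = baaaAb$BAAabbA  (last char: 'A')
  sorted[13] = bbAbaaaAb$BAAa  (last char: 'a')
Last column: bBAab$aabAAbAa
Original string S is at sorted index 5

Answer: bBAab$aabAAbAa
5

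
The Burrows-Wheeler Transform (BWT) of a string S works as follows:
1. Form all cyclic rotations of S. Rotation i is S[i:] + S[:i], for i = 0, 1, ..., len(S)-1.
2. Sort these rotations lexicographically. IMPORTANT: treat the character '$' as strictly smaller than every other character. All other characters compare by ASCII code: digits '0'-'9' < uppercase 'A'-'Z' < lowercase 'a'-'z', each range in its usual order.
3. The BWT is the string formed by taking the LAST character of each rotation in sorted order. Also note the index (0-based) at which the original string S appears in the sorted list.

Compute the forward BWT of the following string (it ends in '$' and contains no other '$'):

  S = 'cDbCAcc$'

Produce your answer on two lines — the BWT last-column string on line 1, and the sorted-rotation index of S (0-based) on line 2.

All 8 rotations (rotation i = S[i:]+S[:i]):
  rot[0] = cDbCAcc$
  rot[1] = DbCAcc$c
  rot[2] = bCAcc$cD
  rot[3] = CAcc$cDb
  rot[4] = Acc$cDbC
  rot[5] = cc$cDbCA
  rot[6] = c$cDbCAc
  rot[7] = $cDbCAcc
Sorted (with $ < everything):
  sorted[0] = $cDbCAcc  (last char: 'c')
  sorted[1] = Acc$cDbC  (last char: 'C')
  sorted[2] = CAcc$cDb  (last char: 'b')
  sorted[3] = DbCAcc$c  (last char: 'c')
  sorted[4] = bCAcc$cD  (last char: 'D')
  sorted[5] = c$cDbCAc  (last char: 'c')
  sorted[6] = cDbCAcc$  (last char: '$')
  sorted[7] = cc$cDbCA  (last char: 'A')
Last column: cCbcDc$A
Original string S is at sorted index 6

Answer: cCbcDc$A
6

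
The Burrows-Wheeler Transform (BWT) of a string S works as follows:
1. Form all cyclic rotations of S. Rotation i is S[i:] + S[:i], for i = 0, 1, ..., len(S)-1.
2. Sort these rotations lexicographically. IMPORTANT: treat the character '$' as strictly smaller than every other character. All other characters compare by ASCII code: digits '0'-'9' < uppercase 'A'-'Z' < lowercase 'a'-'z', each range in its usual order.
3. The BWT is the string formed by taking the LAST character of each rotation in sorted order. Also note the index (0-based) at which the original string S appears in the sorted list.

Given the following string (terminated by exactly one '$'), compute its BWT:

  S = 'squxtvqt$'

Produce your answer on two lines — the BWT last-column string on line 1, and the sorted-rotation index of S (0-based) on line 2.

Answer: tvs$qxqtu
3

Derivation:
All 9 rotations (rotation i = S[i:]+S[:i]):
  rot[0] = squxtvqt$
  rot[1] = quxtvqt$s
  rot[2] = uxtvqt$sq
  rot[3] = xtvqt$squ
  rot[4] = tvqt$squx
  rot[5] = vqt$squxt
  rot[6] = qt$squxtv
  rot[7] = t$squxtvq
  rot[8] = $squxtvqt
Sorted (with $ < everything):
  sorted[0] = $squxtvqt  (last char: 't')
  sorted[1] = qt$squxtv  (last char: 'v')
  sorted[2] = quxtvqt$s  (last char: 's')
  sorted[3] = squxtvqt$  (last char: '$')
  sorted[4] = t$squxtvq  (last char: 'q')
  sorted[5] = tvqt$squx  (last char: 'x')
  sorted[6] = uxtvqt$sq  (last char: 'q')
  sorted[7] = vqt$squxt  (last char: 't')
  sorted[8] = xtvqt$squ  (last char: 'u')
Last column: tvs$qxqtu
Original string S is at sorted index 3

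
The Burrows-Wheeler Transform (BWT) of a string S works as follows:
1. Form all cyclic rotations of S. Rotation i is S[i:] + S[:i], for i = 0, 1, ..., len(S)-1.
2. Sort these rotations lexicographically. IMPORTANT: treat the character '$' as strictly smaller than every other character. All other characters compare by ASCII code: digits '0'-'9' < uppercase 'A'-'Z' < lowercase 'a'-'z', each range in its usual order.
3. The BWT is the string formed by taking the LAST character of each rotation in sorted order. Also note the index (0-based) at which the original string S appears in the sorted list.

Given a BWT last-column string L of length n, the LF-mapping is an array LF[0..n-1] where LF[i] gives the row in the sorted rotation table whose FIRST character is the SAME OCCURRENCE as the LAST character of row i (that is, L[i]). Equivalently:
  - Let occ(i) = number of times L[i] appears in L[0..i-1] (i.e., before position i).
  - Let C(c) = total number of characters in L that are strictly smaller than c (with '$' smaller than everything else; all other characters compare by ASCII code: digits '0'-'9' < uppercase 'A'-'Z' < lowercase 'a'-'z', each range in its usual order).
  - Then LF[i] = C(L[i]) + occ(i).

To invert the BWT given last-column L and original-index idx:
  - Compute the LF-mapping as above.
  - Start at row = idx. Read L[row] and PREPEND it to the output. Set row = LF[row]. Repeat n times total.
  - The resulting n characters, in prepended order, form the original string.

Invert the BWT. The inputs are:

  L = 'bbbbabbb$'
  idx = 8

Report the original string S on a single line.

Answer: bbbbbabb$

Derivation:
LF mapping: 2 3 4 5 1 6 7 8 0
Walk LF starting at row 8, prepending L[row]:
  step 1: row=8, L[8]='$', prepend. Next row=LF[8]=0
  step 2: row=0, L[0]='b', prepend. Next row=LF[0]=2
  step 3: row=2, L[2]='b', prepend. Next row=LF[2]=4
  step 4: row=4, L[4]='a', prepend. Next row=LF[4]=1
  step 5: row=1, L[1]='b', prepend. Next row=LF[1]=3
  step 6: row=3, L[3]='b', prepend. Next row=LF[3]=5
  step 7: row=5, L[5]='b', prepend. Next row=LF[5]=6
  step 8: row=6, L[6]='b', prepend. Next row=LF[6]=7
  step 9: row=7, L[7]='b', prepend. Next row=LF[7]=8
Reversed output: bbbbbabb$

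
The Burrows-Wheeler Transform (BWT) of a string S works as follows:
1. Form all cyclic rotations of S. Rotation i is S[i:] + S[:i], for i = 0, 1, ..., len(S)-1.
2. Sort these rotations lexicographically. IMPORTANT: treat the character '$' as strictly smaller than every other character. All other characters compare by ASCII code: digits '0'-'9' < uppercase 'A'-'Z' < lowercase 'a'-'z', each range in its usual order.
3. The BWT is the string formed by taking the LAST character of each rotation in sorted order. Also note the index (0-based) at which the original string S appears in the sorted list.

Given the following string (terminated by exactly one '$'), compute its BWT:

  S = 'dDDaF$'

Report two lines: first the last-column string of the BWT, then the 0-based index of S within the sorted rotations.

All 6 rotations (rotation i = S[i:]+S[:i]):
  rot[0] = dDDaF$
  rot[1] = DDaF$d
  rot[2] = DaF$dD
  rot[3] = aF$dDD
  rot[4] = F$dDDa
  rot[5] = $dDDaF
Sorted (with $ < everything):
  sorted[0] = $dDDaF  (last char: 'F')
  sorted[1] = DDaF$d  (last char: 'd')
  sorted[2] = DaF$dD  (last char: 'D')
  sorted[3] = F$dDDa  (last char: 'a')
  sorted[4] = aF$dDD  (last char: 'D')
  sorted[5] = dDDaF$  (last char: '$')
Last column: FdDaD$
Original string S is at sorted index 5

Answer: FdDaD$
5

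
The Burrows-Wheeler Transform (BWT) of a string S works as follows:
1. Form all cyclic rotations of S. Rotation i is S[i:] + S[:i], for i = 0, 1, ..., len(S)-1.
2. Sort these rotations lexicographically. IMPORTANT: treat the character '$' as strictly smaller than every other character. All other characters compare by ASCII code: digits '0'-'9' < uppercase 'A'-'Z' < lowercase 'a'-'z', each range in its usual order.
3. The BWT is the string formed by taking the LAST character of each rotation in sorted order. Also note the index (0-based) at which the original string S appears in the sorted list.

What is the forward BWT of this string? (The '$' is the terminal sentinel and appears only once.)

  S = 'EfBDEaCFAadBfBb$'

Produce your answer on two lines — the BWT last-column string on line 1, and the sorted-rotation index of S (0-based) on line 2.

Answer: bFffdaBD$CEABaEB
8

Derivation:
All 16 rotations (rotation i = S[i:]+S[:i]):
  rot[0] = EfBDEaCFAadBfBb$
  rot[1] = fBDEaCFAadBfBb$E
  rot[2] = BDEaCFAadBfBb$Ef
  rot[3] = DEaCFAadBfBb$EfB
  rot[4] = EaCFAadBfBb$EfBD
  rot[5] = aCFAadBfBb$EfBDE
  rot[6] = CFAadBfBb$EfBDEa
  rot[7] = FAadBfBb$EfBDEaC
  rot[8] = AadBfBb$EfBDEaCF
  rot[9] = adBfBb$EfBDEaCFA
  rot[10] = dBfBb$EfBDEaCFAa
  rot[11] = BfBb$EfBDEaCFAad
  rot[12] = fBb$EfBDEaCFAadB
  rot[13] = Bb$EfBDEaCFAadBf
  rot[14] = b$EfBDEaCFAadBfB
  rot[15] = $EfBDEaCFAadBfBb
Sorted (with $ < everything):
  sorted[0] = $EfBDEaCFAadBfBb  (last char: 'b')
  sorted[1] = AadBfBb$EfBDEaCF  (last char: 'F')
  sorted[2] = BDEaCFAadBfBb$Ef  (last char: 'f')
  sorted[3] = Bb$EfBDEaCFAadBf  (last char: 'f')
  sorted[4] = BfBb$EfBDEaCFAad  (last char: 'd')
  sorted[5] = CFAadBfBb$EfBDEa  (last char: 'a')
  sorted[6] = DEaCFAadBfBb$EfB  (last char: 'B')
  sorted[7] = EaCFAadBfBb$EfBD  (last char: 'D')
  sorted[8] = EfBDEaCFAadBfBb$  (last char: '$')
  sorted[9] = FAadBfBb$EfBDEaC  (last char: 'C')
  sorted[10] = aCFAadBfBb$EfBDE  (last char: 'E')
  sorted[11] = adBfBb$EfBDEaCFA  (last char: 'A')
  sorted[12] = b$EfBDEaCFAadBfB  (last char: 'B')
  sorted[13] = dBfBb$EfBDEaCFAa  (last char: 'a')
  sorted[14] = fBDEaCFAadBfBb$E  (last char: 'E')
  sorted[15] = fBb$EfBDEaCFAadB  (last char: 'B')
Last column: bFffdaBD$CEABaEB
Original string S is at sorted index 8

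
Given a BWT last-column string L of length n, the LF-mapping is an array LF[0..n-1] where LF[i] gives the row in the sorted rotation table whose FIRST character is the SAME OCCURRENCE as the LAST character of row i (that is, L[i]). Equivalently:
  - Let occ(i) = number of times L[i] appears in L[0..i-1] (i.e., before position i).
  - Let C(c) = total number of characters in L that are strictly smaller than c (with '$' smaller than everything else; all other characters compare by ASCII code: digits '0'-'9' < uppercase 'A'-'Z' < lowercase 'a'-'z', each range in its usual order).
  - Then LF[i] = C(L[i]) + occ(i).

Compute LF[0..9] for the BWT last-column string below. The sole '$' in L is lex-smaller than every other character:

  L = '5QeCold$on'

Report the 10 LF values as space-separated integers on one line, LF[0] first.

Answer: 1 3 5 2 8 6 4 0 9 7

Derivation:
Char counts: '$':1, '5':1, 'C':1, 'Q':1, 'd':1, 'e':1, 'l':1, 'n':1, 'o':2
C (first-col start): C('$')=0, C('5')=1, C('C')=2, C('Q')=3, C('d')=4, C('e')=5, C('l')=6, C('n')=7, C('o')=8
L[0]='5': occ=0, LF[0]=C('5')+0=1+0=1
L[1]='Q': occ=0, LF[1]=C('Q')+0=3+0=3
L[2]='e': occ=0, LF[2]=C('e')+0=5+0=5
L[3]='C': occ=0, LF[3]=C('C')+0=2+0=2
L[4]='o': occ=0, LF[4]=C('o')+0=8+0=8
L[5]='l': occ=0, LF[5]=C('l')+0=6+0=6
L[6]='d': occ=0, LF[6]=C('d')+0=4+0=4
L[7]='$': occ=0, LF[7]=C('$')+0=0+0=0
L[8]='o': occ=1, LF[8]=C('o')+1=8+1=9
L[9]='n': occ=0, LF[9]=C('n')+0=7+0=7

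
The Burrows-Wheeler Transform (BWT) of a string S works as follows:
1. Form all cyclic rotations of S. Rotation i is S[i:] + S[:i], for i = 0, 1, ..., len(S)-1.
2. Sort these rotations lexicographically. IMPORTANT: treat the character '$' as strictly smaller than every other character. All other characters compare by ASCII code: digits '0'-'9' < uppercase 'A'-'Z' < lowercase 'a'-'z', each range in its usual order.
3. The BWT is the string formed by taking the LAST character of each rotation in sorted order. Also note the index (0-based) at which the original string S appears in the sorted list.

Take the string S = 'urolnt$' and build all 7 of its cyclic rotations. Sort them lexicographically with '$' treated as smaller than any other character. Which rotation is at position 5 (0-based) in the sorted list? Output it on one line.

All 7 rotations (rotation i = S[i:]+S[:i]):
  rot[0] = urolnt$
  rot[1] = rolnt$u
  rot[2] = olnt$ur
  rot[3] = lnt$uro
  rot[4] = nt$urol
  rot[5] = t$uroln
  rot[6] = $urolnt
Sorted (with $ < everything):
  sorted[0] = $urolnt
  sorted[1] = lnt$uro
  sorted[2] = nt$urol
  sorted[3] = olnt$ur
  sorted[4] = rolnt$u
  sorted[5] = t$uroln
  sorted[6] = urolnt$
sorted[5] = t$uroln

Answer: t$uroln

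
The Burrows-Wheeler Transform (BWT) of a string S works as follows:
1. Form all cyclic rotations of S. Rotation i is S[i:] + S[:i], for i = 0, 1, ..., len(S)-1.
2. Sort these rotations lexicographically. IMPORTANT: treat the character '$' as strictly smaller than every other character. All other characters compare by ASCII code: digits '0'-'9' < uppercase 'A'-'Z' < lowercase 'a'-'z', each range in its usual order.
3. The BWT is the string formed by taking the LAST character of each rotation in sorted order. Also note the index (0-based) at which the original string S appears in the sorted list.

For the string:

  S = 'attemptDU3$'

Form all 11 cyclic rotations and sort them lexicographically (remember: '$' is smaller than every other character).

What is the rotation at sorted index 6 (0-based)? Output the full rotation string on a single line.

Answer: mptDU3$atte

Derivation:
All 11 rotations (rotation i = S[i:]+S[:i]):
  rot[0] = attemptDU3$
  rot[1] = ttemptDU3$a
  rot[2] = temptDU3$at
  rot[3] = emptDU3$att
  rot[4] = mptDU3$atte
  rot[5] = ptDU3$attem
  rot[6] = tDU3$attemp
  rot[7] = DU3$attempt
  rot[8] = U3$attemptD
  rot[9] = 3$attemptDU
  rot[10] = $attemptDU3
Sorted (with $ < everything):
  sorted[0] = $attemptDU3
  sorted[1] = 3$attemptDU
  sorted[2] = DU3$attempt
  sorted[3] = U3$attemptD
  sorted[4] = attemptDU3$
  sorted[5] = emptDU3$att
  sorted[6] = mptDU3$atte
  sorted[7] = ptDU3$attem
  sorted[8] = tDU3$attemp
  sorted[9] = temptDU3$at
  sorted[10] = ttemptDU3$a
sorted[6] = mptDU3$atte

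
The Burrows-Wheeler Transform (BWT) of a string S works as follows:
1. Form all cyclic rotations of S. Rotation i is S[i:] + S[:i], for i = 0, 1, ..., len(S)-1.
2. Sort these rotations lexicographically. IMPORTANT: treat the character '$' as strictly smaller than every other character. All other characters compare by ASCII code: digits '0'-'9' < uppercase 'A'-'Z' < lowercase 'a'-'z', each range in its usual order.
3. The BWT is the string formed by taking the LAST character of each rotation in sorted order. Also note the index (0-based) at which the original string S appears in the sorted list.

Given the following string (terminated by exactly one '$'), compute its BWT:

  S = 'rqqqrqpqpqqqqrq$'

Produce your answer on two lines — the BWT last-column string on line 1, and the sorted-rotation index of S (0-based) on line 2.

All 16 rotations (rotation i = S[i:]+S[:i]):
  rot[0] = rqqqrqpqpqqqqrq$
  rot[1] = qqqrqpqpqqqqrq$r
  rot[2] = qqrqpqpqqqqrq$rq
  rot[3] = qrqpqpqqqqrq$rqq
  rot[4] = rqpqpqqqqrq$rqqq
  rot[5] = qpqpqqqqrq$rqqqr
  rot[6] = pqpqqqqrq$rqqqrq
  rot[7] = qpqqqqrq$rqqqrqp
  rot[8] = pqqqqrq$rqqqrqpq
  rot[9] = qqqqrq$rqqqrqpqp
  rot[10] = qqqrq$rqqqrqpqpq
  rot[11] = qqrq$rqqqrqpqpqq
  rot[12] = qrq$rqqqrqpqpqqq
  rot[13] = rq$rqqqrqpqpqqqq
  rot[14] = q$rqqqrqpqpqqqqr
  rot[15] = $rqqqrqpqpqqqqrq
Sorted (with $ < everything):
  sorted[0] = $rqqqrqpqpqqqqrq  (last char: 'q')
  sorted[1] = pqpqqqqrq$rqqqrq  (last char: 'q')
  sorted[2] = pqqqqrq$rqqqrqpq  (last char: 'q')
  sorted[3] = q$rqqqrqpqpqqqqr  (last char: 'r')
  sorted[4] = qpqpqqqqrq$rqqqr  (last char: 'r')
  sorted[5] = qpqqqqrq$rqqqrqp  (last char: 'p')
  sorted[6] = qqqqrq$rqqqrqpqp  (last char: 'p')
  sorted[7] = qqqrq$rqqqrqpqpq  (last char: 'q')
  sorted[8] = qqqrqpqpqqqqrq$r  (last char: 'r')
  sorted[9] = qqrq$rqqqrqpqpqq  (last char: 'q')
  sorted[10] = qqrqpqpqqqqrq$rq  (last char: 'q')
  sorted[11] = qrq$rqqqrqpqpqqq  (last char: 'q')
  sorted[12] = qrqpqpqqqqrq$rqq  (last char: 'q')
  sorted[13] = rq$rqqqrqpqpqqqq  (last char: 'q')
  sorted[14] = rqpqpqqqqrq$rqqq  (last char: 'q')
  sorted[15] = rqqqrqpqpqqqqrq$  (last char: '$')
Last column: qqqrrppqrqqqqqq$
Original string S is at sorted index 15

Answer: qqqrrppqrqqqqqq$
15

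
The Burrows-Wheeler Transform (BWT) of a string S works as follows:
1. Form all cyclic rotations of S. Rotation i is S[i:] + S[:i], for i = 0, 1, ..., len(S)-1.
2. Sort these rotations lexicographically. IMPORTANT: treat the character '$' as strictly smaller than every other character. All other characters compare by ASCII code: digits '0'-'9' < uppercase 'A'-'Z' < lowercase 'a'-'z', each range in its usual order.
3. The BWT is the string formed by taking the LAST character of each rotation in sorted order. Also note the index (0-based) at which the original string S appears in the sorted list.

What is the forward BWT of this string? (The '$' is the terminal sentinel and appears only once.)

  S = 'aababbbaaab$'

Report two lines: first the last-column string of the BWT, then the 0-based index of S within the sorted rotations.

Answer: bba$aabababa
3

Derivation:
All 12 rotations (rotation i = S[i:]+S[:i]):
  rot[0] = aababbbaaab$
  rot[1] = ababbbaaab$a
  rot[2] = babbbaaab$aa
  rot[3] = abbbaaab$aab
  rot[4] = bbbaaab$aaba
  rot[5] = bbaaab$aabab
  rot[6] = baaab$aababb
  rot[7] = aaab$aababbb
  rot[8] = aab$aababbba
  rot[9] = ab$aababbbaa
  rot[10] = b$aababbbaaa
  rot[11] = $aababbbaaab
Sorted (with $ < everything):
  sorted[0] = $aababbbaaab  (last char: 'b')
  sorted[1] = aaab$aababbb  (last char: 'b')
  sorted[2] = aab$aababbba  (last char: 'a')
  sorted[3] = aababbbaaab$  (last char: '$')
  sorted[4] = ab$aababbbaa  (last char: 'a')
  sorted[5] = ababbbaaab$a  (last char: 'a')
  sorted[6] = abbbaaab$aab  (last char: 'b')
  sorted[7] = b$aababbbaaa  (last char: 'a')
  sorted[8] = baaab$aababb  (last char: 'b')
  sorted[9] = babbbaaab$aa  (last char: 'a')
  sorted[10] = bbaaab$aabab  (last char: 'b')
  sorted[11] = bbbaaab$aaba  (last char: 'a')
Last column: bba$aabababa
Original string S is at sorted index 3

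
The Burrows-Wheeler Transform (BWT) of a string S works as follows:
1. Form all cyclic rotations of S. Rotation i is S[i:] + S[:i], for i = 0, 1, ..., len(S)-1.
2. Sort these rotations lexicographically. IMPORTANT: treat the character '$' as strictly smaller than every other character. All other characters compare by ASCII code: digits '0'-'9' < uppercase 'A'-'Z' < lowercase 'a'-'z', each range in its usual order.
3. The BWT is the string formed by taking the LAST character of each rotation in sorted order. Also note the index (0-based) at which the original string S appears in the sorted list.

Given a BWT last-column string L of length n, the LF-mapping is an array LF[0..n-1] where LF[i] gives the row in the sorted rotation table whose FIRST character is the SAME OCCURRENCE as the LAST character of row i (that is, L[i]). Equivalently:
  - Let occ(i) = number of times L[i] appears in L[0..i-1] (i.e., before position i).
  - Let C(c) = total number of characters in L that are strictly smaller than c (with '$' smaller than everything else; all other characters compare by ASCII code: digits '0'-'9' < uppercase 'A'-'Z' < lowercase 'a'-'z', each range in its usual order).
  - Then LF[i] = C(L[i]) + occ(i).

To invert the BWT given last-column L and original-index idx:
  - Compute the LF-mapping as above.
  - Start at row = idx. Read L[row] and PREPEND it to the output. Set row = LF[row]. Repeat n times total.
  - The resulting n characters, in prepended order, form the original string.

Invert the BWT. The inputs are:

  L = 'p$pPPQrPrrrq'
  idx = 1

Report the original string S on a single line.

Answer: PPqrrrrpPQp$

Derivation:
LF mapping: 5 0 6 1 2 4 8 3 9 10 11 7
Walk LF starting at row 1, prepending L[row]:
  step 1: row=1, L[1]='$', prepend. Next row=LF[1]=0
  step 2: row=0, L[0]='p', prepend. Next row=LF[0]=5
  step 3: row=5, L[5]='Q', prepend. Next row=LF[5]=4
  step 4: row=4, L[4]='P', prepend. Next row=LF[4]=2
  step 5: row=2, L[2]='p', prepend. Next row=LF[2]=6
  step 6: row=6, L[6]='r', prepend. Next row=LF[6]=8
  step 7: row=8, L[8]='r', prepend. Next row=LF[8]=9
  step 8: row=9, L[9]='r', prepend. Next row=LF[9]=10
  step 9: row=10, L[10]='r', prepend. Next row=LF[10]=11
  step 10: row=11, L[11]='q', prepend. Next row=LF[11]=7
  step 11: row=7, L[7]='P', prepend. Next row=LF[7]=3
  step 12: row=3, L[3]='P', prepend. Next row=LF[3]=1
Reversed output: PPqrrrrpPQp$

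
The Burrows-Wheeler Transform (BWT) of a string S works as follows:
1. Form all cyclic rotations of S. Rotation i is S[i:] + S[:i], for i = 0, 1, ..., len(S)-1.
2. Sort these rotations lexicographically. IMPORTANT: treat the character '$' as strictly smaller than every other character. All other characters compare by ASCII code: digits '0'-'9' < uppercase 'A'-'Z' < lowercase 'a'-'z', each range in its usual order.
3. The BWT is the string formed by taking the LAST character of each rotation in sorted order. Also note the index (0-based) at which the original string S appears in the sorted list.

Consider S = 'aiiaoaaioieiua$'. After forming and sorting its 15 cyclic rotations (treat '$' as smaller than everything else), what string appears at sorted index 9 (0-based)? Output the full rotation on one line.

All 15 rotations (rotation i = S[i:]+S[:i]):
  rot[0] = aiiaoaaioieiua$
  rot[1] = iiaoaaioieiua$a
  rot[2] = iaoaaioieiua$ai
  rot[3] = aoaaioieiua$aii
  rot[4] = oaaioieiua$aiia
  rot[5] = aaioieiua$aiiao
  rot[6] = aioieiua$aiiaoa
  rot[7] = ioieiua$aiiaoaa
  rot[8] = oieiua$aiiaoaai
  rot[9] = ieiua$aiiaoaaio
  rot[10] = eiua$aiiaoaaioi
  rot[11] = iua$aiiaoaaioie
  rot[12] = ua$aiiaoaaioiei
  rot[13] = a$aiiaoaaioieiu
  rot[14] = $aiiaoaaioieiua
Sorted (with $ < everything):
  sorted[0] = $aiiaoaaioieiua
  sorted[1] = a$aiiaoaaioieiu
  sorted[2] = aaioieiua$aiiao
  sorted[3] = aiiaoaaioieiua$
  sorted[4] = aioieiua$aiiaoa
  sorted[5] = aoaaioieiua$aii
  sorted[6] = eiua$aiiaoaaioi
  sorted[7] = iaoaaioieiua$ai
  sorted[8] = ieiua$aiiaoaaio
  sorted[9] = iiaoaaioieiua$a
  sorted[10] = ioieiua$aiiaoaa
  sorted[11] = iua$aiiaoaaioie
  sorted[12] = oaaioieiua$aiia
  sorted[13] = oieiua$aiiaoaai
  sorted[14] = ua$aiiaoaaioiei
sorted[9] = iiaoaaioieiua$a

Answer: iiaoaaioieiua$a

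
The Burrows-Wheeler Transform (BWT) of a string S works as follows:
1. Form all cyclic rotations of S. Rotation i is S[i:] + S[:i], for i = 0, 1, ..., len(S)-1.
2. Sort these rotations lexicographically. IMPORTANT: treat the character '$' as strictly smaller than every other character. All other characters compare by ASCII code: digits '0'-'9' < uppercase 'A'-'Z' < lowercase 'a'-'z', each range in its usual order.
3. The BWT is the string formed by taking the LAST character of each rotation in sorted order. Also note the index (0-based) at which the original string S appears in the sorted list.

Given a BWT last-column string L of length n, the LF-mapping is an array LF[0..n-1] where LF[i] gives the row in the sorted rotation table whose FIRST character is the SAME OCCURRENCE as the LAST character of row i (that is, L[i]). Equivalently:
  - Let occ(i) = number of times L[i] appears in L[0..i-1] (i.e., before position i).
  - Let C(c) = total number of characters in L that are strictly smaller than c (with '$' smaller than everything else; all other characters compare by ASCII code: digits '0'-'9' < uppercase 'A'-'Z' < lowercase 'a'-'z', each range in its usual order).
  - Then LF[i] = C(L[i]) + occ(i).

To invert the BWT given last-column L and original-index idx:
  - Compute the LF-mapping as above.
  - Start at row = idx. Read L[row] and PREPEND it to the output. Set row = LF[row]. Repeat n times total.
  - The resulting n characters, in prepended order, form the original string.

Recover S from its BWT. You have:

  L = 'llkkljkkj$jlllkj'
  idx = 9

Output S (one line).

Answer: klljllljkjkkkjl$

Derivation:
LF mapping: 10 11 5 6 12 1 7 8 2 0 3 13 14 15 9 4
Walk LF starting at row 9, prepending L[row]:
  step 1: row=9, L[9]='$', prepend. Next row=LF[9]=0
  step 2: row=0, L[0]='l', prepend. Next row=LF[0]=10
  step 3: row=10, L[10]='j', prepend. Next row=LF[10]=3
  step 4: row=3, L[3]='k', prepend. Next row=LF[3]=6
  step 5: row=6, L[6]='k', prepend. Next row=LF[6]=7
  step 6: row=7, L[7]='k', prepend. Next row=LF[7]=8
  step 7: row=8, L[8]='j', prepend. Next row=LF[8]=2
  step 8: row=2, L[2]='k', prepend. Next row=LF[2]=5
  step 9: row=5, L[5]='j', prepend. Next row=LF[5]=1
  step 10: row=1, L[1]='l', prepend. Next row=LF[1]=11
  step 11: row=11, L[11]='l', prepend. Next row=LF[11]=13
  step 12: row=13, L[13]='l', prepend. Next row=LF[13]=15
  step 13: row=15, L[15]='j', prepend. Next row=LF[15]=4
  step 14: row=4, L[4]='l', prepend. Next row=LF[4]=12
  step 15: row=12, L[12]='l', prepend. Next row=LF[12]=14
  step 16: row=14, L[14]='k', prepend. Next row=LF[14]=9
Reversed output: klljllljkjkkkjl$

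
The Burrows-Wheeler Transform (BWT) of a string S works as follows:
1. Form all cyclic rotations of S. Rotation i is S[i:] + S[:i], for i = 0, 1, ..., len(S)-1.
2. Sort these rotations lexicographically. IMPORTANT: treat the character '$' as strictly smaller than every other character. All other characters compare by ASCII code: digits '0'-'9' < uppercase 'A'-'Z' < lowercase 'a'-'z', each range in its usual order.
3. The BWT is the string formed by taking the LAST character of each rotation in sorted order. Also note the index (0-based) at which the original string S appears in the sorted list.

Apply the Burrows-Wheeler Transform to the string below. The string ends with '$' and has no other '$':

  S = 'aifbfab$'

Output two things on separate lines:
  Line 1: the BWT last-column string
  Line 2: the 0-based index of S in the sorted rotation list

All 8 rotations (rotation i = S[i:]+S[:i]):
  rot[0] = aifbfab$
  rot[1] = ifbfab$a
  rot[2] = fbfab$ai
  rot[3] = bfab$aif
  rot[4] = fab$aifb
  rot[5] = ab$aifbf
  rot[6] = b$aifbfa
  rot[7] = $aifbfab
Sorted (with $ < everything):
  sorted[0] = $aifbfab  (last char: 'b')
  sorted[1] = ab$aifbf  (last char: 'f')
  sorted[2] = aifbfab$  (last char: '$')
  sorted[3] = b$aifbfa  (last char: 'a')
  sorted[4] = bfab$aif  (last char: 'f')
  sorted[5] = fab$aifb  (last char: 'b')
  sorted[6] = fbfab$ai  (last char: 'i')
  sorted[7] = ifbfab$a  (last char: 'a')
Last column: bf$afbia
Original string S is at sorted index 2

Answer: bf$afbia
2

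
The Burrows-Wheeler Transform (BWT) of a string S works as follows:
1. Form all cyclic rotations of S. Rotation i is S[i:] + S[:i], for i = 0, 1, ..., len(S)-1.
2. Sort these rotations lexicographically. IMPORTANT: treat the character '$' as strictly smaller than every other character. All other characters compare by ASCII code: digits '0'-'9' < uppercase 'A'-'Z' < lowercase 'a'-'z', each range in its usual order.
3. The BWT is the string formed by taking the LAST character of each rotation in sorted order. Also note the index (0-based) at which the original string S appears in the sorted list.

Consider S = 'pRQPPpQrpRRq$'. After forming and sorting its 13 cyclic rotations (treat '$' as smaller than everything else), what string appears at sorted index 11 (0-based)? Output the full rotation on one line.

Answer: q$pRQPPpQrpRR

Derivation:
All 13 rotations (rotation i = S[i:]+S[:i]):
  rot[0] = pRQPPpQrpRRq$
  rot[1] = RQPPpQrpRRq$p
  rot[2] = QPPpQrpRRq$pR
  rot[3] = PPpQrpRRq$pRQ
  rot[4] = PpQrpRRq$pRQP
  rot[5] = pQrpRRq$pRQPP
  rot[6] = QrpRRq$pRQPPp
  rot[7] = rpRRq$pRQPPpQ
  rot[8] = pRRq$pRQPPpQr
  rot[9] = RRq$pRQPPpQrp
  rot[10] = Rq$pRQPPpQrpR
  rot[11] = q$pRQPPpQrpRR
  rot[12] = $pRQPPpQrpRRq
Sorted (with $ < everything):
  sorted[0] = $pRQPPpQrpRRq
  sorted[1] = PPpQrpRRq$pRQ
  sorted[2] = PpQrpRRq$pRQP
  sorted[3] = QPPpQrpRRq$pR
  sorted[4] = QrpRRq$pRQPPp
  sorted[5] = RQPPpQrpRRq$p
  sorted[6] = RRq$pRQPPpQrp
  sorted[7] = Rq$pRQPPpQrpR
  sorted[8] = pQrpRRq$pRQPP
  sorted[9] = pRQPPpQrpRRq$
  sorted[10] = pRRq$pRQPPpQr
  sorted[11] = q$pRQPPpQrpRR
  sorted[12] = rpRRq$pRQPPpQ
sorted[11] = q$pRQPPpQrpRR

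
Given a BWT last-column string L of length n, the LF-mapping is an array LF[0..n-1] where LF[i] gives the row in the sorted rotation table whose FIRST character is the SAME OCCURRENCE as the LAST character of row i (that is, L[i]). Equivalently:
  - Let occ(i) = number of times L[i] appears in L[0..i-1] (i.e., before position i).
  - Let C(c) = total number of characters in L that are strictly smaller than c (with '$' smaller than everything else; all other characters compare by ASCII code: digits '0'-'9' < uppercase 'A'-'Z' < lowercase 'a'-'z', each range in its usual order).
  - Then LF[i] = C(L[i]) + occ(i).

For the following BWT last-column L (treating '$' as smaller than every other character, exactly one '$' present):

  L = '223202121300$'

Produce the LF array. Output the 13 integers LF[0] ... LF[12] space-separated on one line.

Char counts: '$':1, '0':3, '1':2, '2':5, '3':2
C (first-col start): C('$')=0, C('0')=1, C('1')=4, C('2')=6, C('3')=11
L[0]='2': occ=0, LF[0]=C('2')+0=6+0=6
L[1]='2': occ=1, LF[1]=C('2')+1=6+1=7
L[2]='3': occ=0, LF[2]=C('3')+0=11+0=11
L[3]='2': occ=2, LF[3]=C('2')+2=6+2=8
L[4]='0': occ=0, LF[4]=C('0')+0=1+0=1
L[5]='2': occ=3, LF[5]=C('2')+3=6+3=9
L[6]='1': occ=0, LF[6]=C('1')+0=4+0=4
L[7]='2': occ=4, LF[7]=C('2')+4=6+4=10
L[8]='1': occ=1, LF[8]=C('1')+1=4+1=5
L[9]='3': occ=1, LF[9]=C('3')+1=11+1=12
L[10]='0': occ=1, LF[10]=C('0')+1=1+1=2
L[11]='0': occ=2, LF[11]=C('0')+2=1+2=3
L[12]='$': occ=0, LF[12]=C('$')+0=0+0=0

Answer: 6 7 11 8 1 9 4 10 5 12 2 3 0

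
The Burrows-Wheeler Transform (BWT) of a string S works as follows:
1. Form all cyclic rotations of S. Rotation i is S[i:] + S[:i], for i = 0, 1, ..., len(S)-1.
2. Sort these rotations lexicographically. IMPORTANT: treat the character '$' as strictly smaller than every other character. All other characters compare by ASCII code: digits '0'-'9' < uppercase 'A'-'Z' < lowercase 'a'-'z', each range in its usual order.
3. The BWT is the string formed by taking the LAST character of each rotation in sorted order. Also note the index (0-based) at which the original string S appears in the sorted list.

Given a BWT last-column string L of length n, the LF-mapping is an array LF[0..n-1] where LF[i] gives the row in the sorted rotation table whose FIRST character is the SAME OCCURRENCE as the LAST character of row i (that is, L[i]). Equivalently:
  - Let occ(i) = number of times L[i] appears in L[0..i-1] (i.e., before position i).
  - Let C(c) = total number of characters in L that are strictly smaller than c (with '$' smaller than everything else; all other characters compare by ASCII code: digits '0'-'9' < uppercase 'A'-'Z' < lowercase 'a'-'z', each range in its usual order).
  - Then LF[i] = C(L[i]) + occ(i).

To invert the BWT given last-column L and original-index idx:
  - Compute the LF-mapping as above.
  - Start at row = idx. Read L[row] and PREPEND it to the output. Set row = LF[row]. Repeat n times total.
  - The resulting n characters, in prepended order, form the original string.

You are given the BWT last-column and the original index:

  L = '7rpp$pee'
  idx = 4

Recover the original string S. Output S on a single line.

LF mapping: 1 7 4 5 0 6 2 3
Walk LF starting at row 4, prepending L[row]:
  step 1: row=4, L[4]='$', prepend. Next row=LF[4]=0
  step 2: row=0, L[0]='7', prepend. Next row=LF[0]=1
  step 3: row=1, L[1]='r', prepend. Next row=LF[1]=7
  step 4: row=7, L[7]='e', prepend. Next row=LF[7]=3
  step 5: row=3, L[3]='p', prepend. Next row=LF[3]=5
  step 6: row=5, L[5]='p', prepend. Next row=LF[5]=6
  step 7: row=6, L[6]='e', prepend. Next row=LF[6]=2
  step 8: row=2, L[2]='p', prepend. Next row=LF[2]=4
Reversed output: pepper7$

Answer: pepper7$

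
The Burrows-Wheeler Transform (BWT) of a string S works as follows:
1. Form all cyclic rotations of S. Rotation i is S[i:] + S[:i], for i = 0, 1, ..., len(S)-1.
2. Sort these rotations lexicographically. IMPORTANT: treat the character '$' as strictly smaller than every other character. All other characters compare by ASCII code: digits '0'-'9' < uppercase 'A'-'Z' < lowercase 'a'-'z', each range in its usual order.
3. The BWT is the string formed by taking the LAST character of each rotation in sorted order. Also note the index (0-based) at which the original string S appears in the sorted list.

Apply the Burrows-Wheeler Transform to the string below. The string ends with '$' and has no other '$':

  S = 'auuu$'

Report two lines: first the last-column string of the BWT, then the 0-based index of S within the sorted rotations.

All 5 rotations (rotation i = S[i:]+S[:i]):
  rot[0] = auuu$
  rot[1] = uuu$a
  rot[2] = uu$au
  rot[3] = u$auu
  rot[4] = $auuu
Sorted (with $ < everything):
  sorted[0] = $auuu  (last char: 'u')
  sorted[1] = auuu$  (last char: '$')
  sorted[2] = u$auu  (last char: 'u')
  sorted[3] = uu$au  (last char: 'u')
  sorted[4] = uuu$a  (last char: 'a')
Last column: u$uua
Original string S is at sorted index 1

Answer: u$uua
1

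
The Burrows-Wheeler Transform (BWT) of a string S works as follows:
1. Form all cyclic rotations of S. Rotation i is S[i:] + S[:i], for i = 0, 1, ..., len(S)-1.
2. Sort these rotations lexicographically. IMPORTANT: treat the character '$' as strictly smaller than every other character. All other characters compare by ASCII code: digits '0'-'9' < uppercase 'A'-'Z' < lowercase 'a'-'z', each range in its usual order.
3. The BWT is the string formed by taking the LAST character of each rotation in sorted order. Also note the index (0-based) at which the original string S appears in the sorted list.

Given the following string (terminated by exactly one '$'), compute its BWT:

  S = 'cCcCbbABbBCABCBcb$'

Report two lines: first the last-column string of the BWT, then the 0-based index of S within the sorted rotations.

Answer: bCbbAACBBcccbBCC$B
16

Derivation:
All 18 rotations (rotation i = S[i:]+S[:i]):
  rot[0] = cCcCbbABbBCABCBcb$
  rot[1] = CcCbbABbBCABCBcb$c
  rot[2] = cCbbABbBCABCBcb$cC
  rot[3] = CbbABbBCABCBcb$cCc
  rot[4] = bbABbBCABCBcb$cCcC
  rot[5] = bABbBCABCBcb$cCcCb
  rot[6] = ABbBCABCBcb$cCcCbb
  rot[7] = BbBCABCBcb$cCcCbbA
  rot[8] = bBCABCBcb$cCcCbbAB
  rot[9] = BCABCBcb$cCcCbbABb
  rot[10] = CABCBcb$cCcCbbABbB
  rot[11] = ABCBcb$cCcCbbABbBC
  rot[12] = BCBcb$cCcCbbABbBCA
  rot[13] = CBcb$cCcCbbABbBCAB
  rot[14] = Bcb$cCcCbbABbBCABC
  rot[15] = cb$cCcCbbABbBCABCB
  rot[16] = b$cCcCbbABbBCABCBc
  rot[17] = $cCcCbbABbBCABCBcb
Sorted (with $ < everything):
  sorted[0] = $cCcCbbABbBCABCBcb  (last char: 'b')
  sorted[1] = ABCBcb$cCcCbbABbBC  (last char: 'C')
  sorted[2] = ABbBCABCBcb$cCcCbb  (last char: 'b')
  sorted[3] = BCABCBcb$cCcCbbABb  (last char: 'b')
  sorted[4] = BCBcb$cCcCbbABbBCA  (last char: 'A')
  sorted[5] = BbBCABCBcb$cCcCbbA  (last char: 'A')
  sorted[6] = Bcb$cCcCbbABbBCABC  (last char: 'C')
  sorted[7] = CABCBcb$cCcCbbABbB  (last char: 'B')
  sorted[8] = CBcb$cCcCbbABbBCAB  (last char: 'B')
  sorted[9] = CbbABbBCABCBcb$cCc  (last char: 'c')
  sorted[10] = CcCbbABbBCABCBcb$c  (last char: 'c')
  sorted[11] = b$cCcCbbABbBCABCBc  (last char: 'c')
  sorted[12] = bABbBCABCBcb$cCcCb  (last char: 'b')
  sorted[13] = bBCABCBcb$cCcCbbAB  (last char: 'B')
  sorted[14] = bbABbBCABCBcb$cCcC  (last char: 'C')
  sorted[15] = cCbbABbBCABCBcb$cC  (last char: 'C')
  sorted[16] = cCcCbbABbBCABCBcb$  (last char: '$')
  sorted[17] = cb$cCcCbbABbBCABCB  (last char: 'B')
Last column: bCbbAACBBcccbBCC$B
Original string S is at sorted index 16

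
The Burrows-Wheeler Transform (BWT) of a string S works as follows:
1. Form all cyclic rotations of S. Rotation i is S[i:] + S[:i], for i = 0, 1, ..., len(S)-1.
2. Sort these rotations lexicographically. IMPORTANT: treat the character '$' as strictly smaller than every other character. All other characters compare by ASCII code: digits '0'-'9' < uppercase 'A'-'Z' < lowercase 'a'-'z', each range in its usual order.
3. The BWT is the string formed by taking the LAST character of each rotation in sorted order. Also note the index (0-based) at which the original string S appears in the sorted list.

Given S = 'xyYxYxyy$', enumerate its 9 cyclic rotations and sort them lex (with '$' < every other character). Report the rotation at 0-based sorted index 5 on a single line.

Answer: xyy$xyYxY

Derivation:
All 9 rotations (rotation i = S[i:]+S[:i]):
  rot[0] = xyYxYxyy$
  rot[1] = yYxYxyy$x
  rot[2] = YxYxyy$xy
  rot[3] = xYxyy$xyY
  rot[4] = Yxyy$xyYx
  rot[5] = xyy$xyYxY
  rot[6] = yy$xyYxYx
  rot[7] = y$xyYxYxy
  rot[8] = $xyYxYxyy
Sorted (with $ < everything):
  sorted[0] = $xyYxYxyy
  sorted[1] = YxYxyy$xy
  sorted[2] = Yxyy$xyYx
  sorted[3] = xYxyy$xyY
  sorted[4] = xyYxYxyy$
  sorted[5] = xyy$xyYxY
  sorted[6] = y$xyYxYxy
  sorted[7] = yYxYxyy$x
  sorted[8] = yy$xyYxYx
sorted[5] = xyy$xyYxY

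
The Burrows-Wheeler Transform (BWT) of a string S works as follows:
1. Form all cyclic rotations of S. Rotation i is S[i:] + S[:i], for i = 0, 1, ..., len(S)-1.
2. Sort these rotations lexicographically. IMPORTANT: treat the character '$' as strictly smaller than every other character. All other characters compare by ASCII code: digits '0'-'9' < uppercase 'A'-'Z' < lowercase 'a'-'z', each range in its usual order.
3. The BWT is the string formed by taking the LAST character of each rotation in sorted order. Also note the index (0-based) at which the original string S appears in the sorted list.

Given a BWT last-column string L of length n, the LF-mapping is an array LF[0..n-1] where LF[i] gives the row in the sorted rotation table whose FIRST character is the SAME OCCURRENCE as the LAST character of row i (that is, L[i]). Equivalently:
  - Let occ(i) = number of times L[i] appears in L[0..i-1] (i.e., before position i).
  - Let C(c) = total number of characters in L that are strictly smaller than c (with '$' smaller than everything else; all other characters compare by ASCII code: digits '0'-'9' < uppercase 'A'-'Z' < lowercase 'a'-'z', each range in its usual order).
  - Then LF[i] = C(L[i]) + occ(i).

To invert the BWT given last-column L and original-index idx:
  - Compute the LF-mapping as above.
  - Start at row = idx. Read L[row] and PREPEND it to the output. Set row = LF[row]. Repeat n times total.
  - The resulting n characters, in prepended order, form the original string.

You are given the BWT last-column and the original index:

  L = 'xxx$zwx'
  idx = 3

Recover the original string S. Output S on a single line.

Answer: xwxzxx$

Derivation:
LF mapping: 2 3 4 0 6 1 5
Walk LF starting at row 3, prepending L[row]:
  step 1: row=3, L[3]='$', prepend. Next row=LF[3]=0
  step 2: row=0, L[0]='x', prepend. Next row=LF[0]=2
  step 3: row=2, L[2]='x', prepend. Next row=LF[2]=4
  step 4: row=4, L[4]='z', prepend. Next row=LF[4]=6
  step 5: row=6, L[6]='x', prepend. Next row=LF[6]=5
  step 6: row=5, L[5]='w', prepend. Next row=LF[5]=1
  step 7: row=1, L[1]='x', prepend. Next row=LF[1]=3
Reversed output: xwxzxx$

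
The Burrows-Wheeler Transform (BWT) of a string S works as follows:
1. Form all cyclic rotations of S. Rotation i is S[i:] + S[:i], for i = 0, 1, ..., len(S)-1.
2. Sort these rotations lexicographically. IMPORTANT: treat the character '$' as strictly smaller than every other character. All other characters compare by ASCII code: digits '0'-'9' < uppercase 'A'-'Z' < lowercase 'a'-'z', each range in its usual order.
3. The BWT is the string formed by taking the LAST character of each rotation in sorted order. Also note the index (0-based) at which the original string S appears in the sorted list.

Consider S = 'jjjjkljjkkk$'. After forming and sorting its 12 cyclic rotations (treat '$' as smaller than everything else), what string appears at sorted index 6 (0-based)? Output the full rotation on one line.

All 12 rotations (rotation i = S[i:]+S[:i]):
  rot[0] = jjjjkljjkkk$
  rot[1] = jjjkljjkkk$j
  rot[2] = jjkljjkkk$jj
  rot[3] = jkljjkkk$jjj
  rot[4] = kljjkkk$jjjj
  rot[5] = ljjkkk$jjjjk
  rot[6] = jjkkk$jjjjkl
  rot[7] = jkkk$jjjjklj
  rot[8] = kkk$jjjjkljj
  rot[9] = kk$jjjjkljjk
  rot[10] = k$jjjjkljjkk
  rot[11] = $jjjjkljjkkk
Sorted (with $ < everything):
  sorted[0] = $jjjjkljjkkk
  sorted[1] = jjjjkljjkkk$
  sorted[2] = jjjkljjkkk$j
  sorted[3] = jjkkk$jjjjkl
  sorted[4] = jjkljjkkk$jj
  sorted[5] = jkkk$jjjjklj
  sorted[6] = jkljjkkk$jjj
  sorted[7] = k$jjjjkljjkk
  sorted[8] = kk$jjjjkljjk
  sorted[9] = kkk$jjjjkljj
  sorted[10] = kljjkkk$jjjj
  sorted[11] = ljjkkk$jjjjk
sorted[6] = jkljjkkk$jjj

Answer: jkljjkkk$jjj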